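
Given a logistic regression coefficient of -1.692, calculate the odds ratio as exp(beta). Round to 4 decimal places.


exp(-1.692) = 0.1842.
So the odds ratio is 0.1842.

0.1842


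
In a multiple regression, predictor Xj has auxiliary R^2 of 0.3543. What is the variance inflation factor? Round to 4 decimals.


VIF = 1 / (1 - 0.3543).
= 1 / 0.6457 = 1.5487.

1.5487


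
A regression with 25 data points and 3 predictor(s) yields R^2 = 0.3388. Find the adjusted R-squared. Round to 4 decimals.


Adjusted R^2 = 1 - (1 - R^2) * (n-1)/(n-p-1).
(1 - R^2) = 0.6612.
(n-1)/(n-p-1) = 24/21.
(1 - R^2) * (n-1) = 0.6612 * 24 = 15.8688.
Divide by (n-p-1): 15.8688 / 21 = 0.7557.
Adj R^2 = 1 - 0.7557 = 0.2443.

0.2443


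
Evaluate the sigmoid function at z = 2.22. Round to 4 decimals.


First, exp(-2.2200) = 0.1086.
Then sigma(z) = 1/(1 + 0.1086) = 0.9020.

0.9020


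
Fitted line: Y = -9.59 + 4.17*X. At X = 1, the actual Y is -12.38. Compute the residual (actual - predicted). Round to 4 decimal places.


Fitted value at X = 1 is yhat = -9.59 + 4.17*1 = -5.4200.
Residual = -12.38 - -5.4200 = -6.9600.

-6.9600


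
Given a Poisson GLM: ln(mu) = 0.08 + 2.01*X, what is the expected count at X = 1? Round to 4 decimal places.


eta = 0.08 + 2.01 * 1 = 2.0900.
mu = exp(2.0900) = 8.0849.

8.0849


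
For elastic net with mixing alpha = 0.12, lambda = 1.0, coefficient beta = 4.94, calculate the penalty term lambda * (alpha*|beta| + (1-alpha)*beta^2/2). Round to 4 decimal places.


L1 component = 0.12 * |4.94| = 0.5928.
L2 component = 0.88 * 4.94^2 / 2 = 10.7376.
Penalty = 1.0 * (0.5928 + 10.7376) = 1.0 * 11.3304 = 11.3304.

11.3304


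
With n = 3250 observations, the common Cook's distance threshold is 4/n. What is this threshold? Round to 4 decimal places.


Using the rule of thumb:
Threshold = 4 / 3250 = 0.0012.

0.0012


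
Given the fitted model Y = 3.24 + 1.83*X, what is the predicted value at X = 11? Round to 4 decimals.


Plug X = 11 into Y = 3.24 + 1.83*X:
Y = 3.24 + 20.1300 = 23.3700.

23.3700


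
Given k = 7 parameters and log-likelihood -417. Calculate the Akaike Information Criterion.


AIC = 2k - 2*loglik = 2(7) - 2(-417).
= 14 + 834 = 848.

848


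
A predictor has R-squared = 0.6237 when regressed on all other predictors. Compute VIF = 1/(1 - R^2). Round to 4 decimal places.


Using VIF = 1/(1 - R^2_j):
1 - 0.6237 = 0.3763.
VIF = 2.6575.

2.6575


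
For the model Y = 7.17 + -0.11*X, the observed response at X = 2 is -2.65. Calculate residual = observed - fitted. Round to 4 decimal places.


Compute yhat = 7.17 + (-0.11)(2) = 6.9500.
Residual = actual - predicted = -2.65 - 6.9500 = -9.6000.

-9.6000


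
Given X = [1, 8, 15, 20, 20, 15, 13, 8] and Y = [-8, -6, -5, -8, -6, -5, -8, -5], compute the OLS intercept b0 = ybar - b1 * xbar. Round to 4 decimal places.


Compute b1 = 0.0252 from the OLS formula.
With xbar = 12.5000 and ybar = -6.3750, the intercept is:
b0 = -6.3750 - 0.0252 * 12.5000 = -6.6896.

-6.6896


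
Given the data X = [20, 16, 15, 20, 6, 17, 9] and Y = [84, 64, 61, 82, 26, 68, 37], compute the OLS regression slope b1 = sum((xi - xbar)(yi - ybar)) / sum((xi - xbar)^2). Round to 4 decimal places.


First compute the means: xbar = 14.7143, ybar = 60.2857.
Then S_xx = sum((xi - xbar)^2) = 171.4286.
S_xy = sum((xi - xbar)(yi - ybar)) = 694.5714.
b1 = S_xy / S_xx = 694.5714 / 171.4286 = 4.0517.

4.0517


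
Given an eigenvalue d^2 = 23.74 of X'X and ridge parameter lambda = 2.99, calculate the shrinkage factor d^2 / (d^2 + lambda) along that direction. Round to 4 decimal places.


Compute the denominator: 23.74 + 2.99 = 26.7300.
Shrinkage factor = 23.74 / 26.7300 = 0.8881.

0.8881


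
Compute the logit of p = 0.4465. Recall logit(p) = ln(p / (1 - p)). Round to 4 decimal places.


Compute the odds: 0.4465/0.5535 = 0.8067.
Take the natural log: ln(0.8067) = -0.2148.

-0.2148


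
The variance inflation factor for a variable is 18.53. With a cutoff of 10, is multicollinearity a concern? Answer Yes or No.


Compare VIF = 18.53 to the threshold of 10.
18.53 >= 10, so the answer is Yes.

Yes


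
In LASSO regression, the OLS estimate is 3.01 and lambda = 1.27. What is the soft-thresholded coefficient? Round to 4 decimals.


Absolute value: |3.01| = 3.01.
Compare to lambda = 1.27.
Since |beta| > lambda, coefficient = sign(beta)*(|beta| - lambda) = 1.7400.

1.7400


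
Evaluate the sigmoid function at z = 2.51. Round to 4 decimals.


First, exp(-2.5100) = 0.0813.
Then sigma(z) = 1/(1 + 0.0813) = 0.9248.

0.9248


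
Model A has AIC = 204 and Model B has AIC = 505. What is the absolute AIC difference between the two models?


|AIC_A - AIC_B| = |204 - 505| = 301.
Model A is preferred (lower AIC).

301


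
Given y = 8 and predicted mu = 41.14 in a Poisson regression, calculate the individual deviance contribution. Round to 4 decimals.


Compute y*ln(y/mu) = 8*ln(8/41.14) = 8*-1.637539 = -13.100312.
y - mu = -33.14.
D = 2*(-13.100312 - (-33.14)) = 40.079376, which rounds to 40.0794.

40.0794


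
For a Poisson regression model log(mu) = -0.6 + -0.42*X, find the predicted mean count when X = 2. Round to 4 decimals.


Compute eta = -0.6 + -0.42 * 2 = -1.4400.
Apply inverse link: mu = e^-1.4400 = 0.2369.

0.2369


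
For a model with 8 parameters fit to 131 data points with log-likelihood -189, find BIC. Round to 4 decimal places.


ln(131) = 4.875197.
k * ln(n) = 8 * 4.875197 = 39.001576.
-2L = 378.
BIC = 39.001576 + 378 = 417.001576, which rounds to 417.0016.

417.0016


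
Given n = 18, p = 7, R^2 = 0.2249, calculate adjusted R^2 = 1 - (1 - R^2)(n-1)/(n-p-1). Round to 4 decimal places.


Plug in: Adj R^2 = 1 - (1 - 0.2249) * 17/10.
= 1 - 0.7751 * 17/10
= 1 - 13.1767 / 10
= 1 - 1.3177 = -0.3177.

-0.3177


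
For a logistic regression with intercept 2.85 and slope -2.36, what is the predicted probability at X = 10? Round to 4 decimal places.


z = 2.85 + -2.36 * 10 = -20.7500.
Sigmoid: P = 1 / (1 + exp(20.7500)) = 0.0000.

0.0000


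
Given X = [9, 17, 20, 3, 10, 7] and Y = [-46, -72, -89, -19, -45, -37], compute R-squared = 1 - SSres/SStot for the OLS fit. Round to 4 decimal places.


The fitted line is Y = -7.9868 + -3.9406*X.
SSres = 28.6205, SStot = 3165.3333.
R^2 = 1 - SSres/SStot = 0.9910.

0.9910


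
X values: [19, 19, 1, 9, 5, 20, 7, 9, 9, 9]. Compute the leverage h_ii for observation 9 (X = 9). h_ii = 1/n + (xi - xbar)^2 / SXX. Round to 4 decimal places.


Mean of X: xbar = 10.7000.
SXX = 376.1000.
For X = 9: h = 1/10 + (9 - 10.7000)^2/376.1000 = 0.1077.

0.1077


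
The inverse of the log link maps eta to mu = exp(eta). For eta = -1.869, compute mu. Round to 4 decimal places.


The inverse log link gives:
mu = exp(-1.869) = 0.1543.

0.1543


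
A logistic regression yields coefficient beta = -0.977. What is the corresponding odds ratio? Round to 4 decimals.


Odds ratio = exp(beta) = exp(-0.977).
= 0.3764.

0.3764


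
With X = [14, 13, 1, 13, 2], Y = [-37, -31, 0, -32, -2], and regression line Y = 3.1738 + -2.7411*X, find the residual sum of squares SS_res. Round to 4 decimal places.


Compute predicted values, then residuals = yi - yhat_i.
Residuals: [-1.7984, 1.4605, -0.4327, 0.4605, 0.3084].
SSres = sum(residual^2) = 5.8617.

5.8617


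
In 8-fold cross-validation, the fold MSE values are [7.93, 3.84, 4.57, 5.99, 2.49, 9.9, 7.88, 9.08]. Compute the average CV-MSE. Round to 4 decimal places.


Total MSE across folds = 51.6800.
CV-MSE = 51.6800/8 = 6.4600.

6.4600


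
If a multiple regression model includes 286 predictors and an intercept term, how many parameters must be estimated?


Each predictor gets one coefficient, plus one intercept.
Total parameters = 286 + 1 = 287.

287


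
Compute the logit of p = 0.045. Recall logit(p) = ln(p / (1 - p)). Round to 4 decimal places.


The odds are p/(1-p) = 0.045 / 0.955 = 0.0471.
logit(p) = ln(0.0471) = -3.0550.

-3.0550


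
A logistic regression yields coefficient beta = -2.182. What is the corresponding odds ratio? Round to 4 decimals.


Odds ratio = exp(beta) = exp(-2.182).
= 0.1128.

0.1128


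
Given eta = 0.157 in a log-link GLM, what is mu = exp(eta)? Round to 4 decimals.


mu = exp(eta) = exp(0.157).
= 1.1700.

1.1700


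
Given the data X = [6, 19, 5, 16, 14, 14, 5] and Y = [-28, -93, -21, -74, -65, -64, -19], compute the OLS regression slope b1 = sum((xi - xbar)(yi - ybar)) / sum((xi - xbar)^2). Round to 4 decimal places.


The sample means are xbar = 11.2857 and ybar = -52.0000.
Compute S_xx = 203.4286 and S_xy = -1017.0000.
Slope b1 = S_xy / S_xx = -1017.0000 / 203.4286 = -4.9993.

-4.9993


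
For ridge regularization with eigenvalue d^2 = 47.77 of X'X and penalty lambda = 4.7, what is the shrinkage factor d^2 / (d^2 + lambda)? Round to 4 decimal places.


Compute the denominator: 47.77 + 4.7 = 52.4700.
Shrinkage factor = 47.77 / 52.4700 = 0.9104.

0.9104


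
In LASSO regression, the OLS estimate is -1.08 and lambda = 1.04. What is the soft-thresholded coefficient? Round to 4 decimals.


Check: |-1.08| = 1.08 vs lambda = 1.04.
Since |beta| > lambda, coefficient = sign(beta)*(|beta| - lambda) = -0.0400.
Soft-thresholded coefficient = -0.0400.

-0.0400


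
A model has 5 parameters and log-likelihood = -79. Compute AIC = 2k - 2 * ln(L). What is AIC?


AIC = 2k - 2*loglik = 2(5) - 2(-79).
= 10 + 158 = 168.

168


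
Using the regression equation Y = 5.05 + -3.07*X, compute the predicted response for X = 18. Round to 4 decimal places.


Predicted value:
Y = 5.05 + (-3.07)(18) = 5.05 + -55.2600 = -50.2100.

-50.2100


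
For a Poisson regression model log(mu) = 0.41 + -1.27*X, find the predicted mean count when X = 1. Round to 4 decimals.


eta = 0.41 + -1.27 * 1 = -0.8600.
mu = exp(-0.8600) = 0.4232.

0.4232


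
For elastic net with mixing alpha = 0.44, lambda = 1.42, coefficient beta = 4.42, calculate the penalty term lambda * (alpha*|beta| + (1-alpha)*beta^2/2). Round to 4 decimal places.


L1 component = 0.44 * |4.42| = 1.9448.
L2 component = 0.56 * 4.42^2 / 2 = 5.4702.
Penalty = 1.42 * (1.9448 + 5.4702) = 1.42 * 7.4150 = 10.5293.

10.5293


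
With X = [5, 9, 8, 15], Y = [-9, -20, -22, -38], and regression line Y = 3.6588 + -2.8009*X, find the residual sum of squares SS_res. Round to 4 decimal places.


Predicted values from Y = 3.6588 + -2.8009*X.
Residuals: [1.3457, 1.5493, -3.2516, 0.3547].
SSres = 14.9100.

14.9100


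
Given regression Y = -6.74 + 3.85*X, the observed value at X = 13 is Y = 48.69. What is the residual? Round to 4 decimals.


Fitted value at X = 13 is yhat = -6.74 + 3.85*13 = 43.3100.
Residual = 48.69 - 43.3100 = 5.3800.

5.3800


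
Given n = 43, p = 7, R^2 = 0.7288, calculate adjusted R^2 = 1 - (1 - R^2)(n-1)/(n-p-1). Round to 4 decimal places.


Using the formula:
(1 - 0.7288) = 0.2712.
Multiply by 42/35: 0.2712 * 42 = 11.3904, then 11.3904 / 35 = 0.3254.
Adj R^2 = 1 - 0.3254 = 0.6746.

0.6746


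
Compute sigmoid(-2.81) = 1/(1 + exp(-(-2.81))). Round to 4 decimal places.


exp(2.8100) = 16.6099.
1 + exp(-z) = 17.6099.
sigmoid = 1/17.6099 = 0.0568.

0.0568


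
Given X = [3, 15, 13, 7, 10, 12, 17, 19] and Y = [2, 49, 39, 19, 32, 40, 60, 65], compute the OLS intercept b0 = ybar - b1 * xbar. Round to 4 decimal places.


First find the slope: b1 = 3.9381.
Means: xbar = 12.0000, ybar = 38.2500.
b0 = ybar - b1 * xbar = 38.2500 - 3.9381 * 12.0000 = -9.0077.

-9.0077


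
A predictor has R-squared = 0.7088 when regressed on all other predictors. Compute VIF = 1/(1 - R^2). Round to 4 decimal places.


Using VIF = 1/(1 - R^2_j):
1 - 0.7088 = 0.2912.
VIF = 3.4341.

3.4341


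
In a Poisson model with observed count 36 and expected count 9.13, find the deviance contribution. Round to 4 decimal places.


Compute y*ln(y/mu) = 36*ln(36/9.13) = 36*1.371953 = 49.390308.
y - mu = 26.87.
D = 2*(49.390308 - (26.87)) = 45.040616, which rounds to 45.0406.

45.0406


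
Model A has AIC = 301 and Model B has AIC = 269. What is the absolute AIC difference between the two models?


Compute |301 - 269| = 32.
Model B has the smaller AIC.

32


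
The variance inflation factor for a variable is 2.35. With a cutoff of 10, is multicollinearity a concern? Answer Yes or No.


Check: VIF = 2.35 vs threshold = 10.
Since 2.35 < 10, the answer is No.

No


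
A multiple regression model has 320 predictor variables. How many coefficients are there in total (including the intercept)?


Including the intercept, the model has 320 predictor coefficients + 1 intercept.
Total = 321.

321


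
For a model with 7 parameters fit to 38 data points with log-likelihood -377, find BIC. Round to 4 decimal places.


ln(38) = 3.637586.
k * ln(n) = 7 * 3.637586 = 25.463102.
-2L = 754.
BIC = 25.463102 + 754 = 779.463102, which rounds to 779.4631.

779.4631


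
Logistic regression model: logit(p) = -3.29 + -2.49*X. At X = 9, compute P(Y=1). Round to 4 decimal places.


Linear predictor: z = -3.29 + -2.49 * 9 = -25.7000.
P = 1/(1 + exp(25.7000)) = 1/(1 + 145000060991.8003) = 0.0000.

0.0000


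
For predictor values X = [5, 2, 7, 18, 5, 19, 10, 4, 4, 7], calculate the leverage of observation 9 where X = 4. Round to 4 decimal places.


n = 10, xbar = 8.1000.
SXX = sum((xi - xbar)^2) = 312.9000.
h = 1/10 + (4 - 8.1000)^2 / 312.9000 = 0.1537.

0.1537


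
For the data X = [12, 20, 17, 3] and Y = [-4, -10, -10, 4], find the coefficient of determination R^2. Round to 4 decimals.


After computing the OLS fit (b0=6.4337, b1=-0.8795):
SSres = 3.5904, SStot = 132.0000.
R^2 = 1 - 3.5904/132.0000 = 0.9728.

0.9728


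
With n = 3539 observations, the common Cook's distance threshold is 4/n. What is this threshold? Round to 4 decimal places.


Cook's distance cutoff = 4/n = 4/3539.
= 0.0011.

0.0011


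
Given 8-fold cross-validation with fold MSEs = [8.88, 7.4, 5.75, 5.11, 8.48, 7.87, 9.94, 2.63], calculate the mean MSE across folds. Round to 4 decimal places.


Total MSE across folds = 56.0600.
CV-MSE = 56.0600/8 = 7.0075.

7.0075


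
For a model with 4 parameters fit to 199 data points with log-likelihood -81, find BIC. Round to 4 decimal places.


Compute k*ln(n) = 4*ln(199) = 4*5.293305 = 21.173220.
Then -2*loglik = 162.
BIC = 21.173220 + 162 = 183.173220, which rounds to 183.1732.

183.1732


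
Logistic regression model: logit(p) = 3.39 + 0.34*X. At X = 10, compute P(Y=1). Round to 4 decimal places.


z = 3.39 + 0.34 * 10 = 6.7900.
Sigmoid: P = 1 / (1 + exp(-6.7900)) = 0.9989.

0.9989


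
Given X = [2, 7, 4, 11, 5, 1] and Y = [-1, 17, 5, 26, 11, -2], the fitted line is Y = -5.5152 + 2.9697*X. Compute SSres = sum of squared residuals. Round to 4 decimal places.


Predicted values from Y = -5.5152 + 2.9697*X.
Residuals: [-1.4242, 1.7273, -1.3636, -1.1515, 1.6667, 0.5455].
SSres = 11.2727.

11.2727


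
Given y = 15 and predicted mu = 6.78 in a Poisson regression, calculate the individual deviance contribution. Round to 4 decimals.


Compute y*ln(y/mu) = 15*ln(15/6.78) = 15*0.794073 = 11.911095.
y - mu = 8.22.
D = 2*(11.911095 - (8.22)) = 7.382190, which rounds to 7.3822.

7.3822


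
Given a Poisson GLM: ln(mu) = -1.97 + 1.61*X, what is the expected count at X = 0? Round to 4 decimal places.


Compute eta = -1.97 + 1.61 * 0 = -1.9700.
Apply inverse link: mu = e^-1.9700 = 0.1395.

0.1395


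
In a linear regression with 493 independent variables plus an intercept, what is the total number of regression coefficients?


Including the intercept, the model has 493 predictor coefficients + 1 intercept.
Total = 494.

494


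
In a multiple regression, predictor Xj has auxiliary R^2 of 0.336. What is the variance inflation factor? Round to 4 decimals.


VIF = 1 / (1 - 0.336).
= 1 / 0.664 = 1.5060.

1.5060


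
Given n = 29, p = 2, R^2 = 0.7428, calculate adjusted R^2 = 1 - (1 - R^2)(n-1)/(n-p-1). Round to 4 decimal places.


Plug in: Adj R^2 = 1 - (1 - 0.7428) * 28/26.
= 1 - 0.2572 * 28/26
= 1 - 7.2016 / 26
= 1 - 0.2770 = 0.7230.

0.7230


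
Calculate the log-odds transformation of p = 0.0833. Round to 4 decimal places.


Compute the odds: 0.0833/0.9167 = 0.0909.
Take the natural log: ln(0.0909) = -2.3983.

-2.3983


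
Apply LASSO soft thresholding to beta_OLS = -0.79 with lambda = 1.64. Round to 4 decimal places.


Absolute value: |-0.79| = 0.79.
Compare to lambda = 1.64.
Since |beta| <= lambda, the coefficient is set to 0.

0.0000


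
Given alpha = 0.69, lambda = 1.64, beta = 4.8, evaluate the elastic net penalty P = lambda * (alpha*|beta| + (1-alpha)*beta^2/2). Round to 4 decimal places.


alpha * |beta| = 0.69 * 4.8 = 3.3120.
(1-alpha) * beta^2/2 = 0.31 * 23.0400/2 = 3.5712.
Total = 1.64 * (3.3120 + 3.5712) = 11.2884.

11.2884


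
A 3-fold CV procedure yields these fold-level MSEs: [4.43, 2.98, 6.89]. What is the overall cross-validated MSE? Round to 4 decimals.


Sum of fold MSEs = 14.3000.
Average = 14.3000 / 3 = 4.7667.

4.7667


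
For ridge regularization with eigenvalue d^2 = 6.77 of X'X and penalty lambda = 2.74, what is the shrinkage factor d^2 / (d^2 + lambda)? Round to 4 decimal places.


d^2 + lambda = 6.77 + 2.74 = 9.5100.
Shrinkage factor = 6.77/9.5100 = 0.7119.

0.7119


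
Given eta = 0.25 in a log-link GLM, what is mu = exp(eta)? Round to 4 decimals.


The inverse log link gives:
mu = exp(0.25) = 1.2840.

1.2840


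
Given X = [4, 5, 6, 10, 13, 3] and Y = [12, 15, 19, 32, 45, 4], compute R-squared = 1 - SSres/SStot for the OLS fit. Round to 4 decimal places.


The fitted line is Y = -4.9644 + 3.8241*X.
SSres = 12.5167, SStot = 1106.8333.
R^2 = 1 - SSres/SStot = 0.9887.

0.9887


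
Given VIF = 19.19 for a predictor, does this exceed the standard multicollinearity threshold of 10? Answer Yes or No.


Check: VIF = 19.19 vs threshold = 10.
Since 19.19 >= 10, the answer is Yes.

Yes


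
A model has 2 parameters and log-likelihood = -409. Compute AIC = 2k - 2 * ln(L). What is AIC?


AIC = 2*2 - 2*(-409).
= 4 + 818 = 822.

822


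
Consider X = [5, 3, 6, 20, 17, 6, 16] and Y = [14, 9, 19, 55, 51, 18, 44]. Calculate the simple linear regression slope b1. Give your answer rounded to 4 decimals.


Calculate xbar = 10.4286, ybar = 30.0000.
S_xx = 289.7143, S_xy = 800.0000.
Using b1 = S_xy / S_xx = 800.0000 / 289.7143, we get b1 = 2.7613.

2.7613


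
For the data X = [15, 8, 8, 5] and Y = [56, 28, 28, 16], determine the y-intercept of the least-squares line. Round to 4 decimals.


First find the slope: b1 = 4.0000.
Means: xbar = 9.0000, ybar = 32.0000.
b0 = ybar - b1 * xbar = 32.0000 - 4.0000 * 9.0000 = -4.0000.

-4.0000


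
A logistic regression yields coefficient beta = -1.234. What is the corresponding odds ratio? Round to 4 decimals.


The odds ratio is computed as:
OR = e^(-1.234) = 0.2911.

0.2911


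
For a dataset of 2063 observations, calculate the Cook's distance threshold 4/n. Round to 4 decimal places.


The threshold is 4/n.
4/2063 = 0.0019.

0.0019


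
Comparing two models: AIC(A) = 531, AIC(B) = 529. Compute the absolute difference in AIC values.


Absolute difference = |531 - 529| = 2.
The model with lower AIC (B) is preferred.

2


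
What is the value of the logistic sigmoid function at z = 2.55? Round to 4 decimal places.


Compute exp(-2.5500) = 0.0781.
Sigmoid = 1 / (1 + 0.0781) = 1 / 1.0781 = 0.9276.

0.9276


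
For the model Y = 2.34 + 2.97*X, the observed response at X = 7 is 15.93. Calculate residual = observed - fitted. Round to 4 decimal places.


Predicted = 2.34 + 2.97 * 7 = 23.1300.
Residual = 15.93 - 23.1300 = -7.2000.

-7.2000


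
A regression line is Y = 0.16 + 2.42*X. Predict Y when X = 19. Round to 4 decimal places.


Predicted value:
Y = 0.16 + (2.42)(19) = 0.16 + 45.9800 = 46.1400.

46.1400


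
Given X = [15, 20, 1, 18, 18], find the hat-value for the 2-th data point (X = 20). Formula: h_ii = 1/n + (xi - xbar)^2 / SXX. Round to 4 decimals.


Mean of X: xbar = 14.4000.
SXX = 237.2000.
For X = 20: h = 1/5 + (20 - 14.4000)^2/237.2000 = 0.3322.

0.3322


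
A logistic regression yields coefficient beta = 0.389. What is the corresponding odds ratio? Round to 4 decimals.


exp(0.389) = 1.4755.
So the odds ratio is 1.4755.

1.4755


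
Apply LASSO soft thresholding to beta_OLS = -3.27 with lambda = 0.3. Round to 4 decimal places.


Check: |-3.27| = 3.27 vs lambda = 0.3.
Since |beta| > lambda, coefficient = sign(beta)*(|beta| - lambda) = -2.9700.
Soft-thresholded coefficient = -2.9700.

-2.9700


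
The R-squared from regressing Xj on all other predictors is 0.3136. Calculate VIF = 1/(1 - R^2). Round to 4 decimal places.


Denominator: 1 - 0.3136 = 0.6864.
VIF = 1 / 0.6864 = 1.4569.

1.4569


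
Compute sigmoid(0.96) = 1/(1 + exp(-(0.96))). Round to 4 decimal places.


exp(-0.9600) = 0.3829.
1 + exp(-z) = 1.3829.
sigmoid = 1/1.3829 = 0.7231.

0.7231


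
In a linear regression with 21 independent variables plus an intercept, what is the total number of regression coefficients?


Total coefficients = number of predictors + 1 (for the intercept).
= 21 + 1 = 22.

22


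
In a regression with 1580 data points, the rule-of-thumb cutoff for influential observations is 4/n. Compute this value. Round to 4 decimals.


The threshold is 4/n.
4/1580 = 0.0025.

0.0025


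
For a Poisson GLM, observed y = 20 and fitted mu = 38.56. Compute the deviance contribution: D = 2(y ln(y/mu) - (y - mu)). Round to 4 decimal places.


First: ln(20/38.56) = -0.656483.
Then: 20 * -0.656483 = -13.129660.
y - mu = 20 - 38.56 = -18.56.
D = 2(-13.129660 - -18.56) = 10.860680, which rounds to 10.8607.

10.8607


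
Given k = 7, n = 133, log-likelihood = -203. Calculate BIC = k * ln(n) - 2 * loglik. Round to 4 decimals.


k * ln(n) = 7 * ln(133) = 7 * 4.890349 = 34.232443.
-2 * loglik = -2 * (-203) = 406.
BIC = 34.232443 + 406 = 440.232443, which rounds to 440.2324.

440.2324


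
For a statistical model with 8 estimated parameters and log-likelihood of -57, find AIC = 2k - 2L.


Compute:
2k = 2*8 = 16.
-2*loglik = -2*(-57) = 114.
AIC = 16 + 114 = 130.

130


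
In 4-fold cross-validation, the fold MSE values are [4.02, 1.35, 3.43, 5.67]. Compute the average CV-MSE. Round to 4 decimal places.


Total MSE across folds = 14.4700.
CV-MSE = 14.4700/4 = 3.6175.

3.6175


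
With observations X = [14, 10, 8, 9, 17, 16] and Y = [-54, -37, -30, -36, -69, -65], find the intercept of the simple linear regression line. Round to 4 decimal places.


Compute b1 = -4.2818 from the OLS formula.
With xbar = 12.3333 and ybar = -48.5000, the intercept is:
b0 = -48.5000 - -4.2818 * 12.3333 = 4.3091.

4.3091


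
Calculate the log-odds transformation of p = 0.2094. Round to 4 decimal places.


1 - p = 0.7906.
p/(1-p) = 0.2649.
logit = ln(0.2649) = -1.3285.

-1.3285


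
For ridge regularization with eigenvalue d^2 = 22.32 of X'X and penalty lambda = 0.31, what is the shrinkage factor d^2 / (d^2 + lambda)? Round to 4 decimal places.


Denominator = d^2 + lambda = 22.32 + 0.31 = 22.6300.
Shrinkage = 22.32 / 22.6300 = 0.9863.

0.9863


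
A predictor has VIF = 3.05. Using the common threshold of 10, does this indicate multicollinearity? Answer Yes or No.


The threshold is 10.
VIF = 3.05 is < 10.
Multicollinearity indication: No.

No


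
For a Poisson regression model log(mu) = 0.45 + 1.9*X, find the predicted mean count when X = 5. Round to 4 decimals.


Compute eta = 0.45 + 1.9 * 5 = 9.9500.
Apply inverse link: mu = e^9.9500 = 20952.2224.

20952.2224


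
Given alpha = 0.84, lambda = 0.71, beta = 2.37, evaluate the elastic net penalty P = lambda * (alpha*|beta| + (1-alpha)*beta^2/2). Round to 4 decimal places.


alpha * |beta| = 0.84 * 2.37 = 1.9908.
(1-alpha) * beta^2/2 = 0.16 * 5.6169/2 = 0.4494.
Total = 0.71 * (1.9908 + 0.4494) = 1.7325.

1.7325


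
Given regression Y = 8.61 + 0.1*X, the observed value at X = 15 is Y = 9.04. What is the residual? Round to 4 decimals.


Predicted = 8.61 + 0.1 * 15 = 10.1100.
Residual = 9.04 - 10.1100 = -1.0700.

-1.0700


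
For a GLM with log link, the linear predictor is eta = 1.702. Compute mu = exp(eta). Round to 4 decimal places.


Apply the inverse link:
mu = e^1.702 = 5.4849.

5.4849


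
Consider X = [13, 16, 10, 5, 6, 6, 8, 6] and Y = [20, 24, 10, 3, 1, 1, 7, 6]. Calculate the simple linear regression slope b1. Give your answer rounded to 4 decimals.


The sample means are xbar = 8.7500 and ybar = 9.0000.
Compute S_xx = 109.5000 and S_xy = 233.0000.
Slope b1 = S_xy / S_xx = 233.0000 / 109.5000 = 2.1279.

2.1279


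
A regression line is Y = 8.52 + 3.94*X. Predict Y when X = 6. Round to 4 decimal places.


Substitute X = 6 into the equation:
Y = 8.52 + 3.94 * 6 = 8.52 + 23.6400 = 32.1600.

32.1600


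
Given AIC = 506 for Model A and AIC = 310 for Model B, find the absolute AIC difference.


Compute |506 - 310| = 196.
Model B has the smaller AIC.

196


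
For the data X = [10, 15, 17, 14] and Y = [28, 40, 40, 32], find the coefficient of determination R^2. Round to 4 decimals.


The fitted line is Y = 9.1538 + 1.8462*X.
SSres = 19.3846, SStot = 108.0000.
R^2 = 1 - SSres/SStot = 0.8205.

0.8205


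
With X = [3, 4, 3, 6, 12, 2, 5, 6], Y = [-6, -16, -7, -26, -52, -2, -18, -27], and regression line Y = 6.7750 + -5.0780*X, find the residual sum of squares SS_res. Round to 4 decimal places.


For each point, residual = actual - predicted.
Residuals: [2.4590, -2.4630, 1.4590, -2.3070, 2.1610, 1.3810, 0.6150, -3.3070].
Sum of squared residuals = 37.4555.

37.4555


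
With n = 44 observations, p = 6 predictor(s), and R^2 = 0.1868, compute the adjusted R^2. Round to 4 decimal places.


Using the formula:
(1 - 0.1868) = 0.8132.
Multiply by 43/37: 0.8132 * 43 = 34.9676, then 34.9676 / 37 = 0.9451.
Adj R^2 = 1 - 0.9451 = 0.0549.

0.0549


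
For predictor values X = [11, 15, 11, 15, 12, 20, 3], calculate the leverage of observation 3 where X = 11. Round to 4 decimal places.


Compute xbar = 12.4286 with n = 7 observations.
SXX = 163.7143.
Leverage = 1/7 + (11 - 12.4286)^2/163.7143 = 0.1553.

0.1553


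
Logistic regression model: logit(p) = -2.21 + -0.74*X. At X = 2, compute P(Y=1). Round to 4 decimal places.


Compute z = -2.21 + (-0.74)(2) = -3.6900.
exp(-z) = 40.0448.
P = 1/(1 + 40.0448) = 0.0244.

0.0244


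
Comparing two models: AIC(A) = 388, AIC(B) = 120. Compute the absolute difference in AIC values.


|AIC_A - AIC_B| = |388 - 120| = 268.
Model B is preferred (lower AIC).

268


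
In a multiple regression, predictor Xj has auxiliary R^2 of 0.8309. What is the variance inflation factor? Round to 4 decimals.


Denominator: 1 - 0.8309 = 0.1691.
VIF = 1 / 0.1691 = 5.9137.

5.9137


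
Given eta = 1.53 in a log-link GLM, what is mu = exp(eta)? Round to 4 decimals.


Apply the inverse link:
mu = e^1.53 = 4.6182.

4.6182


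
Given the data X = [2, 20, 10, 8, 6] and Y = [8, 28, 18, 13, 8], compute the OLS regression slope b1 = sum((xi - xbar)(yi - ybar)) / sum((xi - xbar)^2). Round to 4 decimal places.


The sample means are xbar = 9.2000 and ybar = 15.0000.
Compute S_xx = 180.8000 and S_xy = 218.0000.
Slope b1 = S_xy / S_xx = 218.0000 / 180.8000 = 1.2058.

1.2058


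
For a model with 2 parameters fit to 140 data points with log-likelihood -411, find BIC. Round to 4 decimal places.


ln(140) = 4.941642.
k * ln(n) = 2 * 4.941642 = 9.883284.
-2L = 822.
BIC = 9.883284 + 822 = 831.883284, which rounds to 831.8833.

831.8833


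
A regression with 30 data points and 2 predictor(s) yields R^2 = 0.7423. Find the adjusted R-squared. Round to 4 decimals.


Adjusted R^2 = 1 - (1 - R^2) * (n-1)/(n-p-1).
(1 - R^2) = 0.2577.
(n-1)/(n-p-1) = 29/27.
(1 - R^2) * (n-1) = 0.2577 * 29 = 7.4733.
Divide by (n-p-1): 7.4733 / 27 = 0.2768.
Adj R^2 = 1 - 0.2768 = 0.7232.

0.7232


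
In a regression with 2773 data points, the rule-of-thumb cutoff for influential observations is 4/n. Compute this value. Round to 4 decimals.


Using the rule of thumb:
Threshold = 4 / 2773 = 0.0014.

0.0014


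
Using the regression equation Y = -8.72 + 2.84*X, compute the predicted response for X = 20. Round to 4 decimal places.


Substitute X = 20 into the equation:
Y = -8.72 + 2.84 * 20 = -8.72 + 56.8000 = 48.0800.

48.0800


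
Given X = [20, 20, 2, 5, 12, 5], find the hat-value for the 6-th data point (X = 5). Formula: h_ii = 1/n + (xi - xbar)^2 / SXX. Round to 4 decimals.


Mean of X: xbar = 10.6667.
SXX = 315.3333.
For X = 5: h = 1/6 + (5 - 10.6667)^2/315.3333 = 0.2685.

0.2685


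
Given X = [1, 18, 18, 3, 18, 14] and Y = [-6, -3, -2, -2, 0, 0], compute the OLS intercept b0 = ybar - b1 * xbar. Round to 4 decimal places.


First find the slope: b1 = 0.1720.
Means: xbar = 12.0000, ybar = -2.1667.
b0 = ybar - b1 * xbar = -2.1667 - 0.1720 * 12.0000 = -4.2304.

-4.2304


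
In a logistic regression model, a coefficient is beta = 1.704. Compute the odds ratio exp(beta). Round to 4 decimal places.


The odds ratio is computed as:
OR = e^(1.704) = 5.4959.

5.4959


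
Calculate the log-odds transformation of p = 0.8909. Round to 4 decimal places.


1 - p = 0.1091.
p/(1-p) = 8.1659.
logit = ln(8.1659) = 2.1000.

2.1000


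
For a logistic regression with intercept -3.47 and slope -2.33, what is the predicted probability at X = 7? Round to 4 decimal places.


Compute z = -3.47 + (-2.33)(7) = -19.7800.
exp(-z) = 389354189.4335.
P = 1/(1 + 389354189.4335) = 0.0000.

0.0000


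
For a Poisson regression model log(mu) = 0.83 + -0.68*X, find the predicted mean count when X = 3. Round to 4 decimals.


eta = 0.83 + -0.68 * 3 = -1.2100.
mu = exp(-1.2100) = 0.2982.

0.2982


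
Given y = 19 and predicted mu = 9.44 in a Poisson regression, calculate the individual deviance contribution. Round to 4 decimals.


y/mu = 19/9.44 = 2.012712 (approx.), and ln(19/9.44) = 0.699483.
y * ln(y/mu) = 19 * 0.699483 = 13.290177.
y - mu = 9.56.
D = 2 * (13.290177 - 9.56) = 7.460354, which rounds to 7.4604.

7.4604


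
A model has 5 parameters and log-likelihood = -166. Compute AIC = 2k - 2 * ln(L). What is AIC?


AIC = 2*5 - 2*(-166).
= 10 + 332 = 342.

342


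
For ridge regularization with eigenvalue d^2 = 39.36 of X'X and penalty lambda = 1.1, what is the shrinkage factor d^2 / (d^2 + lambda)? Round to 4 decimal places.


Compute the denominator: 39.36 + 1.1 = 40.4600.
Shrinkage factor = 39.36 / 40.4600 = 0.9728.

0.9728


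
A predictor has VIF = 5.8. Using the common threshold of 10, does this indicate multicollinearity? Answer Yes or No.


The threshold is 10.
VIF = 5.8 is < 10.
Multicollinearity indication: No.

No


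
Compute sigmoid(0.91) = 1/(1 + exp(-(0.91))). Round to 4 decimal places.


Compute exp(-0.9100) = 0.4025.
Sigmoid = 1 / (1 + 0.4025) = 1 / 1.4025 = 0.7130.

0.7130


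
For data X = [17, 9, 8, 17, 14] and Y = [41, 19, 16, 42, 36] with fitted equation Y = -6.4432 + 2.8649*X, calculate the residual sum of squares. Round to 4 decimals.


Compute predicted values, then residuals = yi - yhat_i.
Residuals: [-1.2601, -0.3409, -0.4760, -0.2601, 2.3346].
SSres = sum(residual^2) = 7.4486.

7.4486


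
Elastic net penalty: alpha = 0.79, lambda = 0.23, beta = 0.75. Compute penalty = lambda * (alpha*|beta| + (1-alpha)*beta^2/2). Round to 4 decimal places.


Compute:
L1 = 0.79 * 0.75 = 0.5925.
L2 = 0.21 * 0.75^2 / 2 = 0.0591.
Penalty = 0.23 * (0.5925 + 0.0591) = 0.1499.

0.1499


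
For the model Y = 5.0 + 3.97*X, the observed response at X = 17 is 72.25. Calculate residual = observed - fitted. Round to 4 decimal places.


Compute yhat = 5.0 + (3.97)(17) = 72.4900.
Residual = actual - predicted = 72.25 - 72.4900 = -0.2400.

-0.2400


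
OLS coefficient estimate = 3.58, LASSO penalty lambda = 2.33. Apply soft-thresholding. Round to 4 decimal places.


Absolute value: |3.58| = 3.58.
Compare to lambda = 2.33.
Since |beta| > lambda, coefficient = sign(beta)*(|beta| - lambda) = 1.2500.

1.2500


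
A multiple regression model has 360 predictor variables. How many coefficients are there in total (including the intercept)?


Total coefficients = number of predictors + 1 (for the intercept).
= 360 + 1 = 361.

361


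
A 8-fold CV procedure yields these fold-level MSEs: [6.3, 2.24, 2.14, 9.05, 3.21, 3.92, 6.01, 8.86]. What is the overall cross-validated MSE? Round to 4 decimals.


Add all fold MSEs: 41.7300.
Divide by k = 8: 41.7300/8 = 5.2163.

5.2163


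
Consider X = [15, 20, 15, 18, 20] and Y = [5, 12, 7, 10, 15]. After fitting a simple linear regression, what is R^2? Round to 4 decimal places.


Fit the OLS line: b0 = -16.4603, b1 = 1.4921.
SSres = 6.6984.
SStot = 62.8000.
R^2 = 1 - 6.6984/62.8000 = 0.8933.

0.8933


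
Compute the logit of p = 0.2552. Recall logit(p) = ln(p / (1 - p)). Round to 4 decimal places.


1 - p = 0.7448.
p/(1-p) = 0.3426.
logit = ln(0.3426) = -1.0711.

-1.0711


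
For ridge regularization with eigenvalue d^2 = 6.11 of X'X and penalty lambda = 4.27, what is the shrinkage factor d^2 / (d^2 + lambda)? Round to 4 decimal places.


Compute the denominator: 6.11 + 4.27 = 10.3800.
Shrinkage factor = 6.11 / 10.3800 = 0.5886.

0.5886


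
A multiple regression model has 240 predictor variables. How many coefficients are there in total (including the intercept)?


Each predictor gets one coefficient, plus one intercept.
Total parameters = 240 + 1 = 241.

241


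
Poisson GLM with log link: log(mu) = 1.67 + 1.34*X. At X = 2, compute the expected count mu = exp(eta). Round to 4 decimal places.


Compute eta = 1.67 + 1.34 * 2 = 4.3500.
Apply inverse link: mu = e^4.3500 = 77.4785.

77.4785


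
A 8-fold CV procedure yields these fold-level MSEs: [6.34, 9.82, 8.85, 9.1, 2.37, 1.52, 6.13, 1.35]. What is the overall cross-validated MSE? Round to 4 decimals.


Add all fold MSEs: 45.4800.
Divide by k = 8: 45.4800/8 = 5.6850.

5.6850


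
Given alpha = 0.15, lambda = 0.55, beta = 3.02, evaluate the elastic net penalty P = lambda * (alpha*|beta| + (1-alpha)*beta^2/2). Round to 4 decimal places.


Compute:
L1 = 0.15 * 3.02 = 0.4530.
L2 = 0.85 * 3.02^2 / 2 = 3.8762.
Penalty = 0.55 * (0.4530 + 3.8762) = 2.3810.

2.3810


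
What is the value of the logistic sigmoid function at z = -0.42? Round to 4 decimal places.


First, exp(0.4200) = 1.5220.
Then sigma(z) = 1/(1 + 1.5220) = 0.3965.

0.3965


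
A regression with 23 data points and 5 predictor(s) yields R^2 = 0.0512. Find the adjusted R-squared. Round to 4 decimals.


Adjusted R^2 = 1 - (1 - R^2) * (n-1)/(n-p-1).
(1 - R^2) = 0.9488.
(n-1)/(n-p-1) = 22/17.
(1 - R^2) * (n-1) = 0.9488 * 22 = 20.8736.
Divide by (n-p-1): 20.8736 / 17 = 1.2279.
Adj R^2 = 1 - 1.2279 = -0.2279.

-0.2279


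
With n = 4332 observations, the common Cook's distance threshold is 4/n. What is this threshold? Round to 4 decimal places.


Using the rule of thumb:
Threshold = 4 / 4332 = 0.0009.

0.0009


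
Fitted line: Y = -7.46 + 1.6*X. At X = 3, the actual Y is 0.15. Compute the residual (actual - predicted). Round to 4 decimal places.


Predicted = -7.46 + 1.6 * 3 = -2.6600.
Residual = 0.15 - -2.6600 = 2.8100.

2.8100


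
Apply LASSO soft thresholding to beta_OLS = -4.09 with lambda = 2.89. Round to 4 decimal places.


|beta_OLS| = 4.09.
lambda = 2.89.
Since |beta| > lambda, coefficient = sign(beta)*(|beta| - lambda) = -1.2000.
Result = -1.2000.

-1.2000


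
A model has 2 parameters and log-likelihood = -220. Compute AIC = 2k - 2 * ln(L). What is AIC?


AIC = 2*2 - 2*(-220).
= 4 + 440 = 444.

444


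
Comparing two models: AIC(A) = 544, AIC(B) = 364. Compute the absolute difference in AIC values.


Compute |544 - 364| = 180.
Model B has the smaller AIC.

180


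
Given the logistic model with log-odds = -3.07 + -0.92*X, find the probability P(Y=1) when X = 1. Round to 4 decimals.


Compute z = -3.07 + (-0.92)(1) = -3.9900.
exp(-z) = 54.0549.
P = 1/(1 + 54.0549) = 0.0182.

0.0182


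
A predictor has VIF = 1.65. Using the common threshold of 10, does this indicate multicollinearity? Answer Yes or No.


Check: VIF = 1.65 vs threshold = 10.
Since 1.65 < 10, the answer is No.

No


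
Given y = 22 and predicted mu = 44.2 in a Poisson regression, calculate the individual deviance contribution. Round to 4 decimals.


First: ln(22/44.2) = -0.697682.
Then: 22 * -0.697682 = -15.349004.
y - mu = 22 - 44.2 = -22.2.
D = 2(-15.349004 - -22.2) = 13.701992, which rounds to 13.7020.

13.7020


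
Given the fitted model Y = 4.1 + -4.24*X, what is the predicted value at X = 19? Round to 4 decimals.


Substitute X = 19 into the equation:
Y = 4.1 + -4.24 * 19 = 4.1 + -80.5600 = -76.4600.

-76.4600


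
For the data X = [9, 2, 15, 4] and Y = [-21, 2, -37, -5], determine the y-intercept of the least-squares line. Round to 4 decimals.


The slope is b1 = -2.9950.
Sample means are xbar = 7.5000 and ybar = -15.2500.
Intercept: b0 = -15.2500 - (-2.9950)(7.5000) = 7.2129.

7.2129


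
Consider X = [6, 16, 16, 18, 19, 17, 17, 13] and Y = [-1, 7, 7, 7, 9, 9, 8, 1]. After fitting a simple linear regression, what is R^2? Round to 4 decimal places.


The fitted line is Y = -6.9184 + 0.8389*X.
SSres = 14.7741, SStot = 98.8750.
R^2 = 1 - SSres/SStot = 0.8506.

0.8506


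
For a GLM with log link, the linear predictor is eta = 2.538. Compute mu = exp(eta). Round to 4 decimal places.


The inverse log link gives:
mu = exp(2.538) = 12.6543.

12.6543


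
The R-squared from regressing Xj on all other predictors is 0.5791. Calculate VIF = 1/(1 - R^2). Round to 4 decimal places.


Using VIF = 1/(1 - R^2_j):
1 - 0.5791 = 0.4209.
VIF = 2.3759.

2.3759


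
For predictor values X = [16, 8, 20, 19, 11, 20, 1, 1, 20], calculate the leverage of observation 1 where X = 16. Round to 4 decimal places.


Compute xbar = 12.8889 with n = 9 observations.
SXX = 508.8889.
Leverage = 1/9 + (16 - 12.8889)^2/508.8889 = 0.1301.

0.1301


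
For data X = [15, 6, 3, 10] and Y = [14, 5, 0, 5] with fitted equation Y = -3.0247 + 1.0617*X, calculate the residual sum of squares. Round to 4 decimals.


Predicted values from Y = -3.0247 + 1.0617*X.
Residuals: [1.0992, 1.6545, -0.1604, -2.5923].
SSres = 10.6914.

10.6914


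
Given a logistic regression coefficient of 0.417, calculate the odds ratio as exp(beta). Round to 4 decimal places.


exp(0.417) = 1.5174.
So the odds ratio is 1.5174.

1.5174


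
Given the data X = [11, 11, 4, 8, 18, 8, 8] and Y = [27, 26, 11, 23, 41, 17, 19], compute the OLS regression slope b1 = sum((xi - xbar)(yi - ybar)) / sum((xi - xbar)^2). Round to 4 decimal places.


The sample means are xbar = 9.7143 and ybar = 23.4286.
Compute S_xx = 113.4286 and S_xy = 243.8571.
Slope b1 = S_xy / S_xx = 243.8571 / 113.4286 = 2.1499.

2.1499


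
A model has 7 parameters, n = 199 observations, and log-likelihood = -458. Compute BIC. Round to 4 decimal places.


k * ln(n) = 7 * ln(199) = 7 * 5.293305 = 37.053135.
-2 * loglik = -2 * (-458) = 916.
BIC = 37.053135 + 916 = 953.053135, which rounds to 953.0531.

953.0531


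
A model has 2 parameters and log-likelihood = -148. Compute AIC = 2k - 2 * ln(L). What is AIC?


Compute:
2k = 2*2 = 4.
-2*loglik = -2*(-148) = 296.
AIC = 4 + 296 = 300.

300


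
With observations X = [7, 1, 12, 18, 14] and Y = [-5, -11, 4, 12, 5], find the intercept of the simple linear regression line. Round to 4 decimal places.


The slope is b1 = 1.3626.
Sample means are xbar = 10.4000 and ybar = 1.0000.
Intercept: b0 = 1.0000 - (1.3626)(10.4000) = -13.1709.

-13.1709


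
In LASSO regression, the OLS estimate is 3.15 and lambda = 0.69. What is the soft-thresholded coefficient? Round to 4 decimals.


|beta_OLS| = 3.15.
lambda = 0.69.
Since |beta| > lambda, coefficient = sign(beta)*(|beta| - lambda) = 2.4600.
Result = 2.4600.

2.4600
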